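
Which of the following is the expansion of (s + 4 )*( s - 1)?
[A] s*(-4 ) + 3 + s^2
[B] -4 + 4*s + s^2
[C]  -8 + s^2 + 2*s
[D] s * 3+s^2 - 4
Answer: D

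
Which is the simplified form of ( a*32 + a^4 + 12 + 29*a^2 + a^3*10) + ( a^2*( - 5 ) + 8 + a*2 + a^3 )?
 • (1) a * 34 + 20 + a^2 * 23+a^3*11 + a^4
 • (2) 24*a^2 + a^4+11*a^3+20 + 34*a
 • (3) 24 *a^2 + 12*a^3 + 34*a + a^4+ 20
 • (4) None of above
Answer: 2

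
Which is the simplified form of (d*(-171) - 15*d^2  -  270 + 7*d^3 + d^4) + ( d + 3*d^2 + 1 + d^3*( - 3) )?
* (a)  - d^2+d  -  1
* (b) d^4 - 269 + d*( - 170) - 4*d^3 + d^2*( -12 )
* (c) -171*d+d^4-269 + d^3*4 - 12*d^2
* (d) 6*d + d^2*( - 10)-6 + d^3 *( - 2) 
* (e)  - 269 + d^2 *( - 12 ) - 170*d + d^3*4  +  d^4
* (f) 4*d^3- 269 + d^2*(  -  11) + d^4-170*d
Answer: e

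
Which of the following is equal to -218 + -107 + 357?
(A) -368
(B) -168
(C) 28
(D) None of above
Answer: D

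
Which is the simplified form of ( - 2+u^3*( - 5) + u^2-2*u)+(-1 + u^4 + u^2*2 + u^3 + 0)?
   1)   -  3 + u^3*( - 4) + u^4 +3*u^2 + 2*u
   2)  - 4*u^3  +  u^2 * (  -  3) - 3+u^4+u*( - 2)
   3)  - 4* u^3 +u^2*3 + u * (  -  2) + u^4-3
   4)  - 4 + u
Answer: 3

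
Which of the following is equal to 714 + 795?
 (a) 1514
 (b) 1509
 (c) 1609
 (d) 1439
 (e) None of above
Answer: b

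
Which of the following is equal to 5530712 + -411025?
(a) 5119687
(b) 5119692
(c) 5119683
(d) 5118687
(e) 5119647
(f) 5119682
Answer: a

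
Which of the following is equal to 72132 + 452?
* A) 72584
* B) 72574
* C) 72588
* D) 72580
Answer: A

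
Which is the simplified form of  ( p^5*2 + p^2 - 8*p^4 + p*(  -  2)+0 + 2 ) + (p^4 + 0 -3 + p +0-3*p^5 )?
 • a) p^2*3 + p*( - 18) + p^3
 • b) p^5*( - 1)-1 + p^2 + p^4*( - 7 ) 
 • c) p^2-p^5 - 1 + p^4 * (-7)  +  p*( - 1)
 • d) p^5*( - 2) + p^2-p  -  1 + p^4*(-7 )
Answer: c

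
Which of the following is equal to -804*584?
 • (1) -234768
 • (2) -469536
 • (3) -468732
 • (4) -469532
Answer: 2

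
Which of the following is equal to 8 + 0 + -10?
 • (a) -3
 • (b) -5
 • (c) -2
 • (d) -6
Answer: c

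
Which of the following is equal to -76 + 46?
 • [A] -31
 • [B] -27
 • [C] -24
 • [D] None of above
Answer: D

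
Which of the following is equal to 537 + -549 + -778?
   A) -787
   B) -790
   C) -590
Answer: B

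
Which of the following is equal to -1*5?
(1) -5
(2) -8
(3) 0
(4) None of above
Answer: 1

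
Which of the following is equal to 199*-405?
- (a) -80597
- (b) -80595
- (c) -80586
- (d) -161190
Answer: b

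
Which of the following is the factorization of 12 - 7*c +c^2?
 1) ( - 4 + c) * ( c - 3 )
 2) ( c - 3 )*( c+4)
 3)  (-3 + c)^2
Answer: 1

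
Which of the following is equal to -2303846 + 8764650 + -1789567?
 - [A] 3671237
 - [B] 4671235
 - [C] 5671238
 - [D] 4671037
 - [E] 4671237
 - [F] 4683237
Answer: E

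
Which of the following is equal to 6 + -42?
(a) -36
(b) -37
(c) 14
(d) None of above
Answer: a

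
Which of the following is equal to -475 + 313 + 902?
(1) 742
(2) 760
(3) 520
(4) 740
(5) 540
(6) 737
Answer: 4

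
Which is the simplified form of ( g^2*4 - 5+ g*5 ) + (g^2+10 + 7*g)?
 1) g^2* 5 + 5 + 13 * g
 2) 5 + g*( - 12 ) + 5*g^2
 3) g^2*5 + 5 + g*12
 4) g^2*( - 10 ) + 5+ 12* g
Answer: 3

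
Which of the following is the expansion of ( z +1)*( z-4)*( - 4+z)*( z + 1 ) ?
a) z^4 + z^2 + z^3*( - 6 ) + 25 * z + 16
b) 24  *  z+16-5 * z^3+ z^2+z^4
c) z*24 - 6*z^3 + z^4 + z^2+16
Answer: c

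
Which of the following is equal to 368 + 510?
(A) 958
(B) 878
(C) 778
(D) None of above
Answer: B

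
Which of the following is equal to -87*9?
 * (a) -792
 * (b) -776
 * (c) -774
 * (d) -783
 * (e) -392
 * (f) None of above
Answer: d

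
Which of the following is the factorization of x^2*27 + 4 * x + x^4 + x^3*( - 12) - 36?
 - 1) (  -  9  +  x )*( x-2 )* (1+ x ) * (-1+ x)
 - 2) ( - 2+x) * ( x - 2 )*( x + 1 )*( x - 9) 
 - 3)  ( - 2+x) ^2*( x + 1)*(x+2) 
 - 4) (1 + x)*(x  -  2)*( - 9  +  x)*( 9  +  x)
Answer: 2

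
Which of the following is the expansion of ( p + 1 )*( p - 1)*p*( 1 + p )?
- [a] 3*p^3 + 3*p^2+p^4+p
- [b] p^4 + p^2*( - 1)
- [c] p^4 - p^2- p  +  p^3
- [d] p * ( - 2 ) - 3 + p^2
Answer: c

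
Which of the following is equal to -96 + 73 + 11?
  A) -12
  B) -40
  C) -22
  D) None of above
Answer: A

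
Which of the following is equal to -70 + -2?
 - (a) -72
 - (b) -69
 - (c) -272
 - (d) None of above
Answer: a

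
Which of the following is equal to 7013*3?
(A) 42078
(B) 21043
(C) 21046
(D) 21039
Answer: D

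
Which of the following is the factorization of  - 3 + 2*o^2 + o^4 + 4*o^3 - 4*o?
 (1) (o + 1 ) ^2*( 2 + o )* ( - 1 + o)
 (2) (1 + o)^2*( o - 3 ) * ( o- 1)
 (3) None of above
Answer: 3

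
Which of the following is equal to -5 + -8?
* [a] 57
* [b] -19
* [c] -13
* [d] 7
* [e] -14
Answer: c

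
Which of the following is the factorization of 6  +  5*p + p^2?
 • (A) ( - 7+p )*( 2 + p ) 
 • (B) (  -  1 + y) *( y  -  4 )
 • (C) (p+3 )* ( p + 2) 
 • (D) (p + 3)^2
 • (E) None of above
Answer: C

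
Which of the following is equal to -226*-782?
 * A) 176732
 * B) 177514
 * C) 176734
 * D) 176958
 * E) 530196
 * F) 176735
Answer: A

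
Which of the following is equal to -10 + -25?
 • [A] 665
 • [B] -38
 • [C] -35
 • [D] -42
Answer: C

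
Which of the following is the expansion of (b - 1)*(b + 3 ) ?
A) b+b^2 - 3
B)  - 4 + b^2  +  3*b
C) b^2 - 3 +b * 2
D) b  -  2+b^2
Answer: C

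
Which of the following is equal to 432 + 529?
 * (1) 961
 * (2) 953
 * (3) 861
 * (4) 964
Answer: 1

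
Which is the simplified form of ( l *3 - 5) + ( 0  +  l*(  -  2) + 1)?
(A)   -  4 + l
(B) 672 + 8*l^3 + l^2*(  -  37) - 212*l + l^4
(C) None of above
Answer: A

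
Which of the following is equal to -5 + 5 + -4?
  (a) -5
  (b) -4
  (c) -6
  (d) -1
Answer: b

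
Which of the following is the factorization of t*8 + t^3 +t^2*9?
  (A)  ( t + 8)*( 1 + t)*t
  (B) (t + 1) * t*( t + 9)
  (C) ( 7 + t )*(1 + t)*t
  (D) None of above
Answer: A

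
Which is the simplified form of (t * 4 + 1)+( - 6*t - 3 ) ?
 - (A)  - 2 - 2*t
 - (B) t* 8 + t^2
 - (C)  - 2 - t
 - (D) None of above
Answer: A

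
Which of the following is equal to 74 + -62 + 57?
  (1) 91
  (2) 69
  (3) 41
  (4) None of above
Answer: 2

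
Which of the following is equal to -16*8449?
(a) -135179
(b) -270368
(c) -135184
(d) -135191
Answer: c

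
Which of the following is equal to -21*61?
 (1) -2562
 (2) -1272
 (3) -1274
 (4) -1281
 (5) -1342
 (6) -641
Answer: 4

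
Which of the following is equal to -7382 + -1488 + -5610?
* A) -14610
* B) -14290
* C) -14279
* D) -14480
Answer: D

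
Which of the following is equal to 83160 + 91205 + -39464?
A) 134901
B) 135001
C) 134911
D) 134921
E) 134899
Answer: A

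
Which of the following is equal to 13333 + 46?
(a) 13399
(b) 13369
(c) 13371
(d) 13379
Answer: d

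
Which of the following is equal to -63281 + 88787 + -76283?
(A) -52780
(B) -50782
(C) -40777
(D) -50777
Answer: D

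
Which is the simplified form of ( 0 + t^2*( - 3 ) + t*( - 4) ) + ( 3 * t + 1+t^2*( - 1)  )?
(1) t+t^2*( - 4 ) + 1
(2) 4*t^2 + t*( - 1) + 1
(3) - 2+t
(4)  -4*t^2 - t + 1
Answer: 4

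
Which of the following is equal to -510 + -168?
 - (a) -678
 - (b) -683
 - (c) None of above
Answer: a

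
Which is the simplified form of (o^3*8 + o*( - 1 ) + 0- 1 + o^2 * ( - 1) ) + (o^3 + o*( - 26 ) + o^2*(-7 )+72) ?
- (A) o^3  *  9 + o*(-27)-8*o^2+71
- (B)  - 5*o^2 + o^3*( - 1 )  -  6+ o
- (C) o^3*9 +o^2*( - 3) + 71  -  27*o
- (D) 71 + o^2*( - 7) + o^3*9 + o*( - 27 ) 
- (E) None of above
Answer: A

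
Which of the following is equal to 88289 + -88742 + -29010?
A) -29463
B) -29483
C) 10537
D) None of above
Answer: A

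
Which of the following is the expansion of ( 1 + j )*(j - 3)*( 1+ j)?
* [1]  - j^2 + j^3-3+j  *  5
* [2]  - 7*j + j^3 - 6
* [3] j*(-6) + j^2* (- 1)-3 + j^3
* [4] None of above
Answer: 4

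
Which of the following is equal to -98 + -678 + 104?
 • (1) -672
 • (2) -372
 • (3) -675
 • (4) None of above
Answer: 1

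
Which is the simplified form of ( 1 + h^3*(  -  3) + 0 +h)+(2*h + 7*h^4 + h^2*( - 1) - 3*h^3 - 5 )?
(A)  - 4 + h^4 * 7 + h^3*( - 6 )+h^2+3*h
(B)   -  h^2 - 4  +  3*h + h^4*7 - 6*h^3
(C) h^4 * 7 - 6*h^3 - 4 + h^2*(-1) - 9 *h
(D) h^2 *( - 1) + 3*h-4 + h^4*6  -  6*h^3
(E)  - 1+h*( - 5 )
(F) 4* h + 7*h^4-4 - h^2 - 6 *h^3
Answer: B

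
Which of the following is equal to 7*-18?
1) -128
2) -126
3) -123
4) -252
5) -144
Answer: 2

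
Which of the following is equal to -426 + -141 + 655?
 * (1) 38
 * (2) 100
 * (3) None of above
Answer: 3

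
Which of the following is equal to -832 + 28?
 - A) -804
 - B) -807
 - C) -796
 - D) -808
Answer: A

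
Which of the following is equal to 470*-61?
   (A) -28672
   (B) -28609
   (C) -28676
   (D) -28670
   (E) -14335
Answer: D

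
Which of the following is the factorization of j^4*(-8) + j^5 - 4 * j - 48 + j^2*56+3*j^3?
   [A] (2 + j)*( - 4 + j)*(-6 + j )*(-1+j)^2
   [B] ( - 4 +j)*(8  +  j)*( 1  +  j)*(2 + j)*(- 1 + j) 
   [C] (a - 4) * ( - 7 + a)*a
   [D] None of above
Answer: D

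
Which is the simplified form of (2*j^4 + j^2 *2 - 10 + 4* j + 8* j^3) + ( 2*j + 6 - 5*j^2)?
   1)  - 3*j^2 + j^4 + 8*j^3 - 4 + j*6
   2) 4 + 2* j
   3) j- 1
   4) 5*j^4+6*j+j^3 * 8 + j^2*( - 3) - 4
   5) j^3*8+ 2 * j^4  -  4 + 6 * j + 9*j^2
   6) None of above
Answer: 6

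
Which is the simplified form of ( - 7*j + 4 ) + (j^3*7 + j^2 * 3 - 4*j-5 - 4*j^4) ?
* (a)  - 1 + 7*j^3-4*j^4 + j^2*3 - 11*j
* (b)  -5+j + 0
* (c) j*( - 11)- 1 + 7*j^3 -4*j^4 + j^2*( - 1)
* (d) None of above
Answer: a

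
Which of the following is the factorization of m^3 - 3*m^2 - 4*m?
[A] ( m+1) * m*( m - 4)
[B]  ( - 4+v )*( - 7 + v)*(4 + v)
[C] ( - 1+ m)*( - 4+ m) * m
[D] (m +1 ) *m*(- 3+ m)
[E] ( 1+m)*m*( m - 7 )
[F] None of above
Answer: A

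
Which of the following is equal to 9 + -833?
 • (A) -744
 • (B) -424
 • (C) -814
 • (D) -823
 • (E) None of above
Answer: E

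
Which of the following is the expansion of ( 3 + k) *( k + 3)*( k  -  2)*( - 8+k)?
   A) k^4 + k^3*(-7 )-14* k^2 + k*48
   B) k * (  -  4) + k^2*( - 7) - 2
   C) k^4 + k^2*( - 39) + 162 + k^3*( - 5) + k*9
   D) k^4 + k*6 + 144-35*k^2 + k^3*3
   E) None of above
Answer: E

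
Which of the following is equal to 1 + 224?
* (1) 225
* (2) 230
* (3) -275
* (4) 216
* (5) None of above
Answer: 1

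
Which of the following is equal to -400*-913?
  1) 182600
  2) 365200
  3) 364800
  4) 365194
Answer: 2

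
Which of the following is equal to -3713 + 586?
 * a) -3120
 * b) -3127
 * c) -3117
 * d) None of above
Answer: b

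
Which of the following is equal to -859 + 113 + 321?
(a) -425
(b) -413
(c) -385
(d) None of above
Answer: a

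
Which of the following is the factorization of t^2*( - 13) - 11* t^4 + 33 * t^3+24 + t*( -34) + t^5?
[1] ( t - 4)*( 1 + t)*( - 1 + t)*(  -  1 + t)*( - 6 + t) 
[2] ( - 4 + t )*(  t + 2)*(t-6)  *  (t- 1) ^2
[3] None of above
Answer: 1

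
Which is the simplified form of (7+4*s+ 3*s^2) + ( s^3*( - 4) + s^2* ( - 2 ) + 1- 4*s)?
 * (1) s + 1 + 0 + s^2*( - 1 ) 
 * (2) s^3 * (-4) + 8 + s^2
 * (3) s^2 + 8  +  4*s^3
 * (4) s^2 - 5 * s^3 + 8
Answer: 2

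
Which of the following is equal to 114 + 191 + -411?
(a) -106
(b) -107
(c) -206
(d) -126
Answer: a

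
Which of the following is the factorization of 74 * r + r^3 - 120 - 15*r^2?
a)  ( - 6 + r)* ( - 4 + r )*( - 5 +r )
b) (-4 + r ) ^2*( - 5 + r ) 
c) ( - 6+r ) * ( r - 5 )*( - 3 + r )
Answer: a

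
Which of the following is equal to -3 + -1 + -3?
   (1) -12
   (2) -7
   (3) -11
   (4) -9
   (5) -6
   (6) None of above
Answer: 2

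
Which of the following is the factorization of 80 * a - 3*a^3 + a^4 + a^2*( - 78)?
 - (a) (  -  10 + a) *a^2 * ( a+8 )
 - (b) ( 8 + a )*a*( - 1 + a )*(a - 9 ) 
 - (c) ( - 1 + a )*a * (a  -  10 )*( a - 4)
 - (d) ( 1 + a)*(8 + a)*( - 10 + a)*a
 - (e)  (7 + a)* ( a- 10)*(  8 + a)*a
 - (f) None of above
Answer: f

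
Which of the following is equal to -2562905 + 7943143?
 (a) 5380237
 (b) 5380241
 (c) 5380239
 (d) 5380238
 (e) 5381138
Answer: d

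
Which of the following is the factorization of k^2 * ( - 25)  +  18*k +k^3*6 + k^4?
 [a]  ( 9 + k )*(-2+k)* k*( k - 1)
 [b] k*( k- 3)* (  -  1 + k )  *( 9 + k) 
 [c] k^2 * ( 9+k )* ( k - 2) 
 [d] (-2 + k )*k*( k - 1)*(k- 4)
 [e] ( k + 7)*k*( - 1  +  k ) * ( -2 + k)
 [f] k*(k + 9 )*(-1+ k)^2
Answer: a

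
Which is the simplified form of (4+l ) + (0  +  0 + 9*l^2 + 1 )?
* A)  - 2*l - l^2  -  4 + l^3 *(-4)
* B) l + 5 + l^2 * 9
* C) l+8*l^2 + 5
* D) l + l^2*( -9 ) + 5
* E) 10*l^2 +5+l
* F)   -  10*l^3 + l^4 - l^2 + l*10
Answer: B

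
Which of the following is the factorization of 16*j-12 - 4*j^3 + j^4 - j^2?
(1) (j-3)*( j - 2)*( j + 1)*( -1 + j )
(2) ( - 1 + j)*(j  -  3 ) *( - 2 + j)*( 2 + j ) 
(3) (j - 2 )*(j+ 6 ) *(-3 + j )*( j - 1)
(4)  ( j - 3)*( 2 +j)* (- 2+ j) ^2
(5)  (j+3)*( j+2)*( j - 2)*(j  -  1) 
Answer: 2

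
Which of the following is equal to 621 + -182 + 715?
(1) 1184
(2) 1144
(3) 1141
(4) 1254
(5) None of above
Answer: 5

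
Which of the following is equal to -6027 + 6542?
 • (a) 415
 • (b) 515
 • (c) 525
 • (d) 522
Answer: b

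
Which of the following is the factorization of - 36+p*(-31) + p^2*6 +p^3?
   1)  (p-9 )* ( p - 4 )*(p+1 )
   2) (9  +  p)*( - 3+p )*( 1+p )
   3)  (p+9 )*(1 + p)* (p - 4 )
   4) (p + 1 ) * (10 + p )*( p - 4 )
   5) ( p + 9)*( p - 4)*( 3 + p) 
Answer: 3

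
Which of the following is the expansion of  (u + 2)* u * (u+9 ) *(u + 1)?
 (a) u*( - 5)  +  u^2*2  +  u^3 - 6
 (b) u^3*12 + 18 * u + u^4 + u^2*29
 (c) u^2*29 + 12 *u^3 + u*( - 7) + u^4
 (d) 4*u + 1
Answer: b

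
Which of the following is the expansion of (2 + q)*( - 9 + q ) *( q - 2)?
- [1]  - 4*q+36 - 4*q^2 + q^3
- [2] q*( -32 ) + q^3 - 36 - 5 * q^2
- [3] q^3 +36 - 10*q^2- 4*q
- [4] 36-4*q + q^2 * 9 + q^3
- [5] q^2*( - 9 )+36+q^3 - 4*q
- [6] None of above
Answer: 5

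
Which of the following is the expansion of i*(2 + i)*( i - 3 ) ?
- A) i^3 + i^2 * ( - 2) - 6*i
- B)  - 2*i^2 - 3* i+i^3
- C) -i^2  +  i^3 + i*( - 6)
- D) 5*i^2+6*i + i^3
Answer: C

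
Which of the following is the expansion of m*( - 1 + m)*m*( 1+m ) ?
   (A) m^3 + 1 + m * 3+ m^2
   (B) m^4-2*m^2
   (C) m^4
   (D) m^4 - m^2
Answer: D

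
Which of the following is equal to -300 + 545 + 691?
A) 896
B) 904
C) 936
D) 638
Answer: C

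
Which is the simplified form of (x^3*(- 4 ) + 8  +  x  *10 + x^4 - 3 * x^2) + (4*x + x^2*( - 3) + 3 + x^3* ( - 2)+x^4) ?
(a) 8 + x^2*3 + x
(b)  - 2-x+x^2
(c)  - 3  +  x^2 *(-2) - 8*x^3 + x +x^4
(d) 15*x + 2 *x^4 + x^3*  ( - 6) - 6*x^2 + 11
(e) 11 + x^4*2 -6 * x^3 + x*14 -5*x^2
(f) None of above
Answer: f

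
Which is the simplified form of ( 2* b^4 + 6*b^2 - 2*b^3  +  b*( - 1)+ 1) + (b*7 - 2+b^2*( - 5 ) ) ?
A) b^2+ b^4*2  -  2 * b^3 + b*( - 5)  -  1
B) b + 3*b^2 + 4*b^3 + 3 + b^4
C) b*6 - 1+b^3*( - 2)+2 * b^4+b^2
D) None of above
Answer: C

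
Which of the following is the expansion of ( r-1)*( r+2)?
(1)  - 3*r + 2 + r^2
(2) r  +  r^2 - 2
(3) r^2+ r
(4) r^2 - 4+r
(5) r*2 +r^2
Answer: 2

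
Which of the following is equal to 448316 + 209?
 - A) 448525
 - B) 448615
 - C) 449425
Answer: A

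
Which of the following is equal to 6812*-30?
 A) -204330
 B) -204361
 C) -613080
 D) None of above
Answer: D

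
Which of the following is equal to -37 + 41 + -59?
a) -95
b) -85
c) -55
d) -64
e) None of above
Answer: c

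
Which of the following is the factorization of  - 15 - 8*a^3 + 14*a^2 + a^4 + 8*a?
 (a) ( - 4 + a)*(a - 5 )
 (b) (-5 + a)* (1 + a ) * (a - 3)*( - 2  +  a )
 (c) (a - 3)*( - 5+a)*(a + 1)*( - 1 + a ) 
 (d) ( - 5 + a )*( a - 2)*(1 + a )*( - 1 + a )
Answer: c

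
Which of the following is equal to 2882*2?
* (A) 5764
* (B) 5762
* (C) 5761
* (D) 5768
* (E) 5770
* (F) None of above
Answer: A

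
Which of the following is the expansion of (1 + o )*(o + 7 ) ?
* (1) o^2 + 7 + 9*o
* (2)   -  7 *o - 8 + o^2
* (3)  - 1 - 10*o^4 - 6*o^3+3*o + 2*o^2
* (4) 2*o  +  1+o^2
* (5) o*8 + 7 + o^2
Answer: 5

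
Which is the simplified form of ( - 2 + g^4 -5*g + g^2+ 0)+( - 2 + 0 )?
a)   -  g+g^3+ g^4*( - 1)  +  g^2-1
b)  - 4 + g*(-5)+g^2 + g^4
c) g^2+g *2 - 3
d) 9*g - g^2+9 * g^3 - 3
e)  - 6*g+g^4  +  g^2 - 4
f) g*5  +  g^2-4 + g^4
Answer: b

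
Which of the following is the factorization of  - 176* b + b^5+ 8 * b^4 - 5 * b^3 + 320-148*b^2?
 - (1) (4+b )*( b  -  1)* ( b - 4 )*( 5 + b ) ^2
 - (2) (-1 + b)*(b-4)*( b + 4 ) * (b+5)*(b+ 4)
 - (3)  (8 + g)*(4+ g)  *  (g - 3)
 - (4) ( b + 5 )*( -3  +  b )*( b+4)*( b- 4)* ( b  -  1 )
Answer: 2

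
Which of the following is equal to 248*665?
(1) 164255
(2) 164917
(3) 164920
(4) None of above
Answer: 3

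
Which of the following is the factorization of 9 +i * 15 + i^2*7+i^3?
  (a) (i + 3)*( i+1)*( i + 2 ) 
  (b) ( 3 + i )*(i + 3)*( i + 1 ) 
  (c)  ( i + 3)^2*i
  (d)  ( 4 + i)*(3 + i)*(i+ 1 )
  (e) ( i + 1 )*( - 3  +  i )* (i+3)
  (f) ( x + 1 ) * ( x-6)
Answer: b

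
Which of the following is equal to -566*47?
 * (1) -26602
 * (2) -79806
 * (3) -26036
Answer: 1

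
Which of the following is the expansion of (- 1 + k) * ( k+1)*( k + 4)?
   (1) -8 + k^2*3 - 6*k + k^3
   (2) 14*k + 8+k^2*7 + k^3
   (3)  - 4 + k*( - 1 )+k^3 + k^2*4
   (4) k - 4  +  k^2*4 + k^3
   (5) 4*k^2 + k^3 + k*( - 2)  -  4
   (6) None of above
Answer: 3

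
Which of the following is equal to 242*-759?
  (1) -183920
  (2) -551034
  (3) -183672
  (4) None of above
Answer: 4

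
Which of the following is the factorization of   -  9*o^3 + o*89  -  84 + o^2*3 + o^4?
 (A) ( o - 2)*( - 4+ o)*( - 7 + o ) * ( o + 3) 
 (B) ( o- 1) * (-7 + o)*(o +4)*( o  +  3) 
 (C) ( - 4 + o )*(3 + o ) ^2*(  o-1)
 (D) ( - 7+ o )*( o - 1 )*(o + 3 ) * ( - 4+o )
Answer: D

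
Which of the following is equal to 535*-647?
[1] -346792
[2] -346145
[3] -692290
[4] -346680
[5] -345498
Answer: 2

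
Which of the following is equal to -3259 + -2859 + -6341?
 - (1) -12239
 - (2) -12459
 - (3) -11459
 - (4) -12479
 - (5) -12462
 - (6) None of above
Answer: 2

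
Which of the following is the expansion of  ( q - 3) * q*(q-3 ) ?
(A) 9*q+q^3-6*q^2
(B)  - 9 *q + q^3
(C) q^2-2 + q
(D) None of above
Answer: A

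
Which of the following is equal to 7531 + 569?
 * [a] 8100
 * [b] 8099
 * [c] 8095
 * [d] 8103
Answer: a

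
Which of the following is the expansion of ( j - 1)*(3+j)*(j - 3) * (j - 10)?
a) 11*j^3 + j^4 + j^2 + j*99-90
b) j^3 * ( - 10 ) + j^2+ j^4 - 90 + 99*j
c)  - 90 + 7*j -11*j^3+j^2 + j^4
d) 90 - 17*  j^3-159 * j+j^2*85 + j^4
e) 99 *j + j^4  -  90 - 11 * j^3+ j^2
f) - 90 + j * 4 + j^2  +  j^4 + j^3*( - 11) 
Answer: e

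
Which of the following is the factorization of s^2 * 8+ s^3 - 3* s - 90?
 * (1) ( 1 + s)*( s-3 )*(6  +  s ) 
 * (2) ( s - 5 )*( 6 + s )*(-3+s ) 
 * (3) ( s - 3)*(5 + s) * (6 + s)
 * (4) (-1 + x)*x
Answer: 3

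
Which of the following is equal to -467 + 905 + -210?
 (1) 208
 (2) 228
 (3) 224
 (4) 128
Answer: 2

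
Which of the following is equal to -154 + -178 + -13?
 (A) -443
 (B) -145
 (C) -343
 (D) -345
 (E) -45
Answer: D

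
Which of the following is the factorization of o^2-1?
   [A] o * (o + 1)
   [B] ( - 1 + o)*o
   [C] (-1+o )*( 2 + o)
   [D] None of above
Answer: D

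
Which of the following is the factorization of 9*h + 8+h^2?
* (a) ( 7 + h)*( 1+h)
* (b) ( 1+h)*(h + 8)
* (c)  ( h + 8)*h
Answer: b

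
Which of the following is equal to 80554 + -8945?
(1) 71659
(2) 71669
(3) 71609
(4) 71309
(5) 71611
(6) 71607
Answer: 3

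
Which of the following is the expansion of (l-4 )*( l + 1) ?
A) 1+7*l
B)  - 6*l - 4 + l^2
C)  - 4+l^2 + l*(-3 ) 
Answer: C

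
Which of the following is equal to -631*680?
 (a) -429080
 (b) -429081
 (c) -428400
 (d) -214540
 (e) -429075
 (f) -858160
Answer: a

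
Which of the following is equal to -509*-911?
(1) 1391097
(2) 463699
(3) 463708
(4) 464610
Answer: 2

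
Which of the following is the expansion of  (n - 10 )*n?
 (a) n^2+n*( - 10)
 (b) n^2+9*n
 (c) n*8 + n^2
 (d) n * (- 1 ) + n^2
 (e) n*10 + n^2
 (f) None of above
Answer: a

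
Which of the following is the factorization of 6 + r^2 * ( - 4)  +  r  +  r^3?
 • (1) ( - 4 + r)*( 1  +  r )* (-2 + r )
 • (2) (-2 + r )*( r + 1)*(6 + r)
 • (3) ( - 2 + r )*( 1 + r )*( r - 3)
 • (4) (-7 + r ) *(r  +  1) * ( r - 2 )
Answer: 3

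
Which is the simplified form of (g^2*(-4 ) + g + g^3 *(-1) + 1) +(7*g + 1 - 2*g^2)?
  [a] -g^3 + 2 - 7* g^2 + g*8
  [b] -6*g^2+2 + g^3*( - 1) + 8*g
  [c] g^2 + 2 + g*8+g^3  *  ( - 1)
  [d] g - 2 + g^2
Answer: b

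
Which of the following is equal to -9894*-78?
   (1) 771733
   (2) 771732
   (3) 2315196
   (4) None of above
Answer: 2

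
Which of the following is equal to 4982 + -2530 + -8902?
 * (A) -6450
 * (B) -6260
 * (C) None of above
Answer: A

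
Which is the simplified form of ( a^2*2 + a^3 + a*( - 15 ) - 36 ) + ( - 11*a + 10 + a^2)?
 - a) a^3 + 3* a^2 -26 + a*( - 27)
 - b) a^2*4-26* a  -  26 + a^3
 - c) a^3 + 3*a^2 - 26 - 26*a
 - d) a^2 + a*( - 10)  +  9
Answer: c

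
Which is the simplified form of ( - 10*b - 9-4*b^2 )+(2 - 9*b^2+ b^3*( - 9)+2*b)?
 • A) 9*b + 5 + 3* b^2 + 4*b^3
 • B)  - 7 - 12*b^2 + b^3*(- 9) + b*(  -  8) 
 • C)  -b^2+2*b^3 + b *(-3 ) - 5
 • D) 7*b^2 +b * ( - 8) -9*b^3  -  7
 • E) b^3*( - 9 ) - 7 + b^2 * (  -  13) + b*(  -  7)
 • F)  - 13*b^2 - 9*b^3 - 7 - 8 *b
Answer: F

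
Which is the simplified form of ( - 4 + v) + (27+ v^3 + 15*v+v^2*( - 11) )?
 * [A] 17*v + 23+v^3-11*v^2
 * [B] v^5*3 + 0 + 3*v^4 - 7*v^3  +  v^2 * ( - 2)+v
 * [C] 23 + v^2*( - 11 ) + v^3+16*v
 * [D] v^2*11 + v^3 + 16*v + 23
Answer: C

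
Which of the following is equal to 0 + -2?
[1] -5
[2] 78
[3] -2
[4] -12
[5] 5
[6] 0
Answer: 3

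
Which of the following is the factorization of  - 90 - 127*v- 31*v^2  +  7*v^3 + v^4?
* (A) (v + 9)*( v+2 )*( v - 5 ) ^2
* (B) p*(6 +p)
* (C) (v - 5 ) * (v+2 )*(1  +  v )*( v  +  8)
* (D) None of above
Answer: D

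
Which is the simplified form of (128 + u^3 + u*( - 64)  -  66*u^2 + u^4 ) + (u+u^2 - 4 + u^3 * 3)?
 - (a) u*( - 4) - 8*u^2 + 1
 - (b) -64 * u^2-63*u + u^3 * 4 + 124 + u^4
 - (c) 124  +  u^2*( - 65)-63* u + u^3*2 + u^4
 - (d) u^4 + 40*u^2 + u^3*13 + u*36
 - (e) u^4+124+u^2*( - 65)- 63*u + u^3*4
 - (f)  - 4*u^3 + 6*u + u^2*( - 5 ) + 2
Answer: e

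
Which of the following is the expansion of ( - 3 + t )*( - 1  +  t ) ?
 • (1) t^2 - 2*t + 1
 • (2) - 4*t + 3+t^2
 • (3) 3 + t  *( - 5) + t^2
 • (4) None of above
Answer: 2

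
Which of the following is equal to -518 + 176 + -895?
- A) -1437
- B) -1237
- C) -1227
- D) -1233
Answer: B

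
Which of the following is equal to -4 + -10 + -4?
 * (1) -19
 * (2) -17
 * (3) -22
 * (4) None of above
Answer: 4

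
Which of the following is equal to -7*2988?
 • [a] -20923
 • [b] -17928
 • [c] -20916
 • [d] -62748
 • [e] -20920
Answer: c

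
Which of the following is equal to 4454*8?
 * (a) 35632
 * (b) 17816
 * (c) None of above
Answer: a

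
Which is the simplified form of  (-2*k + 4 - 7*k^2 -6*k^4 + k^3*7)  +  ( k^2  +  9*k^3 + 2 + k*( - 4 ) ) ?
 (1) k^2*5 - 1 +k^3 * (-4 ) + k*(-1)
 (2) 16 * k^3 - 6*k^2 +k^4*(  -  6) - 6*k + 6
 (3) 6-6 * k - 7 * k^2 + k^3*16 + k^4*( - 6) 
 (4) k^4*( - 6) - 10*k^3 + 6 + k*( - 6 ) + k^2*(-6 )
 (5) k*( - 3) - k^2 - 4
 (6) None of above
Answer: 2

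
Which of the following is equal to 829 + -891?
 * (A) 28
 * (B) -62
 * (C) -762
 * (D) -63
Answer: B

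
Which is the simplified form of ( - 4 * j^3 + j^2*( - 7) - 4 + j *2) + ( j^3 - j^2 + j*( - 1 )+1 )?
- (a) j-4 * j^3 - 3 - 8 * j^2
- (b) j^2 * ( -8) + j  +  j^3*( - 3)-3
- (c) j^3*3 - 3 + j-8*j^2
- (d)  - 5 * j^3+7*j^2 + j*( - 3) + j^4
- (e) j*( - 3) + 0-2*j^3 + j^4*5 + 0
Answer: b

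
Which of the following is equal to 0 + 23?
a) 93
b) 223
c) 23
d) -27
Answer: c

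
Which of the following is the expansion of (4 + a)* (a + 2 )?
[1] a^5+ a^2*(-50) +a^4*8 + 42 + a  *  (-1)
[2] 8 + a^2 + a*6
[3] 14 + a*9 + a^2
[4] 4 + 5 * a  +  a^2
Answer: 2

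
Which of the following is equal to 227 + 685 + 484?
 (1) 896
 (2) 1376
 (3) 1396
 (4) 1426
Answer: 3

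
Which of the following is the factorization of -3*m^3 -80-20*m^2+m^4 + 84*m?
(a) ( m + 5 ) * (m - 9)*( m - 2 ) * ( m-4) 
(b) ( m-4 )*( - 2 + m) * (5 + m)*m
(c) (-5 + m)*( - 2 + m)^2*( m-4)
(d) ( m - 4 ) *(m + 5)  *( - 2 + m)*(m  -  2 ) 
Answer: d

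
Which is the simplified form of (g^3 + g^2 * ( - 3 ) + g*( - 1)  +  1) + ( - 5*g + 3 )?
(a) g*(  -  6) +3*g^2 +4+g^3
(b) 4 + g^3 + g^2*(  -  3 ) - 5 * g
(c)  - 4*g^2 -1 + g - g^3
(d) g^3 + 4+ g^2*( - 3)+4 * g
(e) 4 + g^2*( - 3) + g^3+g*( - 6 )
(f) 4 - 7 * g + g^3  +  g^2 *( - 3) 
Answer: e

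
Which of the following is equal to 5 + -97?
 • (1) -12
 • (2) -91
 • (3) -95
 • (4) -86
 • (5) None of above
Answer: 5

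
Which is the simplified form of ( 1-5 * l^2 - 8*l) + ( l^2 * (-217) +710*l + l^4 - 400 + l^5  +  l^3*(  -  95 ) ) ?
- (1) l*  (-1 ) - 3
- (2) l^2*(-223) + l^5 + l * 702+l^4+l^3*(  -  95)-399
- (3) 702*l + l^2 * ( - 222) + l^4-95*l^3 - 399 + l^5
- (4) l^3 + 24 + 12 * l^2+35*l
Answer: 3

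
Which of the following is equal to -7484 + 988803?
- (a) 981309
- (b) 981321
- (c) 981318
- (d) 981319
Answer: d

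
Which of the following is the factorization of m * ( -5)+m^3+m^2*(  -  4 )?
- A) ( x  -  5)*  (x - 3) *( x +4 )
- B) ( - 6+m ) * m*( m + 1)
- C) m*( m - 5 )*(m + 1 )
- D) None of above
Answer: C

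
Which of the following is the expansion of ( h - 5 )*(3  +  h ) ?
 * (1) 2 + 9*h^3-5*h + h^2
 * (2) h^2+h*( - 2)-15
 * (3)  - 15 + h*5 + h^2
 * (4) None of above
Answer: 2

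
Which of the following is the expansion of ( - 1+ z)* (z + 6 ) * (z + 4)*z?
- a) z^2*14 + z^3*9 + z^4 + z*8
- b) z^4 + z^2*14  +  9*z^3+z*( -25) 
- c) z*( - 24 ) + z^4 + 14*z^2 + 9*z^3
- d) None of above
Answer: c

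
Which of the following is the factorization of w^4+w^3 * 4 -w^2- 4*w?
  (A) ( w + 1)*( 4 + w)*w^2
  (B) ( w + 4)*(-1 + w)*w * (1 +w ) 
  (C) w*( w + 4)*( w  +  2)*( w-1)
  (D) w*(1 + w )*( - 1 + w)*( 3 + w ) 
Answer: B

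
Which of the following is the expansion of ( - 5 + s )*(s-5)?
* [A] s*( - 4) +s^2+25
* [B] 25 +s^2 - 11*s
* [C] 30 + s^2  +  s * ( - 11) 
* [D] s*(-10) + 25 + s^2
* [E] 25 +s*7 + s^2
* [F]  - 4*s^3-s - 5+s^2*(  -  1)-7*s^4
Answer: D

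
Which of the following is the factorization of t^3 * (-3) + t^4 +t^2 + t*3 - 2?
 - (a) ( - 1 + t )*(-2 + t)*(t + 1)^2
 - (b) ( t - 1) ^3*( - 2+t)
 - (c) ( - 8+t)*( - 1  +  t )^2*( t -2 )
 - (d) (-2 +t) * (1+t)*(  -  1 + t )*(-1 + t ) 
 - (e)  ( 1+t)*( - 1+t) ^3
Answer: d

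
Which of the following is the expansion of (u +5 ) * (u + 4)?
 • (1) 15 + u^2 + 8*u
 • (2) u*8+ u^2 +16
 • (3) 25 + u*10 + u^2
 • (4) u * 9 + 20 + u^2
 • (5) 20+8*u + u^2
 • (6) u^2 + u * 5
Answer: 4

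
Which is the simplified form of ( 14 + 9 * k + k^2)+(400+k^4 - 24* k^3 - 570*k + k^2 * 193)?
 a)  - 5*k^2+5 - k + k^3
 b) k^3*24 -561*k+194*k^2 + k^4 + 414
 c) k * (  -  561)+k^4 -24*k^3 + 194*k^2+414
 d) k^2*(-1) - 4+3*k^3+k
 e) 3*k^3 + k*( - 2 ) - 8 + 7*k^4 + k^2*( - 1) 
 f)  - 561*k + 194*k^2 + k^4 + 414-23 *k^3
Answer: c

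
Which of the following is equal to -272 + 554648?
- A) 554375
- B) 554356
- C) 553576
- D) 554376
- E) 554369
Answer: D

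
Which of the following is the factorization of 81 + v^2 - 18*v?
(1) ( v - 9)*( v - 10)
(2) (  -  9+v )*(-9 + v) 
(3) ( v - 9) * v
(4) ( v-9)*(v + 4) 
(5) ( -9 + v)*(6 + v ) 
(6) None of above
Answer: 2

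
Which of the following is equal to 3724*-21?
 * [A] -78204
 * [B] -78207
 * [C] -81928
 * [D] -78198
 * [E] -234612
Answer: A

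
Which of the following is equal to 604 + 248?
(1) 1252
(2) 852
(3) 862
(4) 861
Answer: 2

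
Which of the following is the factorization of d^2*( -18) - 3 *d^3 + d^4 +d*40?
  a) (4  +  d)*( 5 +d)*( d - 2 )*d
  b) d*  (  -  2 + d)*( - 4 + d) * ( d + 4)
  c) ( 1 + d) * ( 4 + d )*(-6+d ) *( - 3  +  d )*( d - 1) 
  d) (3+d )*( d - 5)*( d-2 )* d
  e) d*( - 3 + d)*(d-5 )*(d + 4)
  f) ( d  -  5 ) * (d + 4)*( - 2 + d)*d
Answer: f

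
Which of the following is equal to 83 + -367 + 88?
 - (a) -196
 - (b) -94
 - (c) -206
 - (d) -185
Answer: a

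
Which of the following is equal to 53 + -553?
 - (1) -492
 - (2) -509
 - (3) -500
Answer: 3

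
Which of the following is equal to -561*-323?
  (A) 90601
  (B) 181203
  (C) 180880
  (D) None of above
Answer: B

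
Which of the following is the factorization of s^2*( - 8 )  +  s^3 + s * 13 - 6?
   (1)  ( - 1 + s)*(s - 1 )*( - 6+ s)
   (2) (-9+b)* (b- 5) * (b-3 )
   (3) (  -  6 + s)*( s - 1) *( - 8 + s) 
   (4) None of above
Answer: 1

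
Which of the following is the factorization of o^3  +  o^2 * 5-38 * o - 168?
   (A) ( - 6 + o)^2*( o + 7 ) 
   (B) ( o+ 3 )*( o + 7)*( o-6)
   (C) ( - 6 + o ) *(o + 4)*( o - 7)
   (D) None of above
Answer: D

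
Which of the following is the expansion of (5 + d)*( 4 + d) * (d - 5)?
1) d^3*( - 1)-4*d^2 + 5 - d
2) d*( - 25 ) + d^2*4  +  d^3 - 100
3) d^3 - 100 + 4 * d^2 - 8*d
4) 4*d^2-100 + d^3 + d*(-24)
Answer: 2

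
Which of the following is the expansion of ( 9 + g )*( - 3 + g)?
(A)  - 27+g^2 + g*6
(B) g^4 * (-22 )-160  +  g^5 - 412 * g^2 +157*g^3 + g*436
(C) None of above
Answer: A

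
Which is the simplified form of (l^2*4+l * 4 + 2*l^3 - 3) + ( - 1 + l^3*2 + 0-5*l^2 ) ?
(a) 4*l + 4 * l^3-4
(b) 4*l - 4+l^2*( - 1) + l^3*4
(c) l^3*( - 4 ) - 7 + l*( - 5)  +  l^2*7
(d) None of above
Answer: b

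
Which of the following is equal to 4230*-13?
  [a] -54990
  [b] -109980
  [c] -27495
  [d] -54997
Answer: a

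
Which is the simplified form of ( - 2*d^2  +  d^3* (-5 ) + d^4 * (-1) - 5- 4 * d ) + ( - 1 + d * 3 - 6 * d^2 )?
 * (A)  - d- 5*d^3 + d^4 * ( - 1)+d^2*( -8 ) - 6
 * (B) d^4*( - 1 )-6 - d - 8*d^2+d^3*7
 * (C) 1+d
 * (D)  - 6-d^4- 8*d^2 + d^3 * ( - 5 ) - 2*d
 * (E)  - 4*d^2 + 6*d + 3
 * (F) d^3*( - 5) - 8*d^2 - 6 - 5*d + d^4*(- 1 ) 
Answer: A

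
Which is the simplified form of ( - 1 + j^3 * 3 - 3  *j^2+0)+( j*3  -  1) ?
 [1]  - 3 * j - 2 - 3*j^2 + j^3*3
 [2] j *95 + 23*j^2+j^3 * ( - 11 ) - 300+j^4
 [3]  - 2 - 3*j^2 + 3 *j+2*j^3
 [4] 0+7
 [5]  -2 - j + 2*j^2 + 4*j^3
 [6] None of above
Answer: 6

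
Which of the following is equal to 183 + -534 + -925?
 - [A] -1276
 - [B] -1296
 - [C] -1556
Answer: A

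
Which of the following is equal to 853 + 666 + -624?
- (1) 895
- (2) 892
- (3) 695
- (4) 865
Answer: 1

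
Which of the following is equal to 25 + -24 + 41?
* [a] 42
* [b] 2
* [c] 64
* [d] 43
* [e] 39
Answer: a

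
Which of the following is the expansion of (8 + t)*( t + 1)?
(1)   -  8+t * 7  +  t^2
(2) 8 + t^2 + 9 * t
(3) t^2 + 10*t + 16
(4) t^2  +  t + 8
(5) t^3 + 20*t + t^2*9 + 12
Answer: 2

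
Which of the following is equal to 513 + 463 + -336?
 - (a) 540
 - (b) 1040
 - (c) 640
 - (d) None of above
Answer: c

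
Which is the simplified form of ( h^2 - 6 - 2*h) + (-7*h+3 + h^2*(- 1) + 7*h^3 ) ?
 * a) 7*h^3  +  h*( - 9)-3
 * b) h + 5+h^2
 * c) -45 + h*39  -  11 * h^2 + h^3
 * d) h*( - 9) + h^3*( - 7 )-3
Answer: a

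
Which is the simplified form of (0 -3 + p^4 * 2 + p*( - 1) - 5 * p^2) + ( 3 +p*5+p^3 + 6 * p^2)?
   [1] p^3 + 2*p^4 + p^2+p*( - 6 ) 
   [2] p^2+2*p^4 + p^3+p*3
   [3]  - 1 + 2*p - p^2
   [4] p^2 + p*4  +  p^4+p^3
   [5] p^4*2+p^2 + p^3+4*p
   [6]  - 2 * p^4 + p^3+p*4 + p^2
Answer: 5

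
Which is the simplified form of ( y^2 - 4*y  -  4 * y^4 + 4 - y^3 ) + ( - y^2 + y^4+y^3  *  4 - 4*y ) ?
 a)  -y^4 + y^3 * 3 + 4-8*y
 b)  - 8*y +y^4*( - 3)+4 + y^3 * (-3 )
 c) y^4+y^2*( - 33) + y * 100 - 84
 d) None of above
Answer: d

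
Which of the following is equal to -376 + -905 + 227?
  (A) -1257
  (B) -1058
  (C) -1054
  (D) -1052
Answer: C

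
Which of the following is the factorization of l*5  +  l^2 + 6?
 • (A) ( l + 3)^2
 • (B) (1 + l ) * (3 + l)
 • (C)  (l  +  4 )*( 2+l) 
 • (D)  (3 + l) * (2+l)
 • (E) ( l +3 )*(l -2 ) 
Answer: D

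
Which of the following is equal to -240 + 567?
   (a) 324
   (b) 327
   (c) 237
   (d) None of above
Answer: b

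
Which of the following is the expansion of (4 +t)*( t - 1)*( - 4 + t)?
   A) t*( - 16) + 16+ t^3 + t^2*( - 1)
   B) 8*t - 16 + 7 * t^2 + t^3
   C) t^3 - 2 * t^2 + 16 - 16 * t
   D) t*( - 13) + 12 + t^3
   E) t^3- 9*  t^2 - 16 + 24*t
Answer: A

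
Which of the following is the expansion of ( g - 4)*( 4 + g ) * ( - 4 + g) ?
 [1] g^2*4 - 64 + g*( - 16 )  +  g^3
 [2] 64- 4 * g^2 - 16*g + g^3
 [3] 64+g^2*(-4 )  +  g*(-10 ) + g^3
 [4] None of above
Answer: 2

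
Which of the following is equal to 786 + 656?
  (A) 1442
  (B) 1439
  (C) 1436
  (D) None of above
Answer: A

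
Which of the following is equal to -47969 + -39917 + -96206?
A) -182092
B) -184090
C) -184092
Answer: C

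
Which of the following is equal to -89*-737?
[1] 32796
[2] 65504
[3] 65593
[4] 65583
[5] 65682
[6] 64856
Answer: 3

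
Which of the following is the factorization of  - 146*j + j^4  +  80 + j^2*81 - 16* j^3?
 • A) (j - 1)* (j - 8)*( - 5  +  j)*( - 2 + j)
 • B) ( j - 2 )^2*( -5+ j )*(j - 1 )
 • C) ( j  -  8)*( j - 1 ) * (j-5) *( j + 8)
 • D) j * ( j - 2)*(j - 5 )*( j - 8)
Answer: A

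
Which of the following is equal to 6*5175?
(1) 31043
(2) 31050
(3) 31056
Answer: 2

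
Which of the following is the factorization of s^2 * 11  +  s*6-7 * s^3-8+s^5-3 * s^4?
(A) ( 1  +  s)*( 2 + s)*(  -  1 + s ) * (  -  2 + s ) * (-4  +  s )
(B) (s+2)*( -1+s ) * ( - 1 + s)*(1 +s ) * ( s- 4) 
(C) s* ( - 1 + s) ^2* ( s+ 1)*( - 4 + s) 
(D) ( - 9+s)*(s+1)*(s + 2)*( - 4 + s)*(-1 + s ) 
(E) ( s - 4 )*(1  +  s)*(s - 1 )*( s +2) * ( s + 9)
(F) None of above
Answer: B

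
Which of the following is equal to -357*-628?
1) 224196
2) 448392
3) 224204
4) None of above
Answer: 1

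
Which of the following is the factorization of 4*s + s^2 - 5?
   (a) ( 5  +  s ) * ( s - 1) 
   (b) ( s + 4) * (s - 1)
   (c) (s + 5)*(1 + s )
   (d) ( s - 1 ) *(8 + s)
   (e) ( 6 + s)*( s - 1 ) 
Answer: a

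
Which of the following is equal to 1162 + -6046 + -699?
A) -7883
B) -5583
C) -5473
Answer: B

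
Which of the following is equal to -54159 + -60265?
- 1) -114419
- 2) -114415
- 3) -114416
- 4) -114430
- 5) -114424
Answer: 5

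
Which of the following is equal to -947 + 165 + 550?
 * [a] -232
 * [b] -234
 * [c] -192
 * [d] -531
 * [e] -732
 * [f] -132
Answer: a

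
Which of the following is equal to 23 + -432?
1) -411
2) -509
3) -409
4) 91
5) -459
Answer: 3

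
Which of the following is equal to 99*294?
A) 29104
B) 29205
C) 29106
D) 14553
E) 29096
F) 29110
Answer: C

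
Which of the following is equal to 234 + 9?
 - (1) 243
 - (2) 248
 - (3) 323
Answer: 1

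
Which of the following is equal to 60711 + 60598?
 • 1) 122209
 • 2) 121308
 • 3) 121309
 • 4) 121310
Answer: 3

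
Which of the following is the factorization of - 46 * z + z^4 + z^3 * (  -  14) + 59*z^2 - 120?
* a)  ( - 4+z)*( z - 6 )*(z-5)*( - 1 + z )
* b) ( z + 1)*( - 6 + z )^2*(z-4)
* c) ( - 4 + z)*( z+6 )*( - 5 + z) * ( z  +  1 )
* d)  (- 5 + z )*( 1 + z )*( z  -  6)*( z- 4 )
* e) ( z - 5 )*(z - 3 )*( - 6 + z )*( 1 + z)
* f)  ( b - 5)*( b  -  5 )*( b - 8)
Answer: d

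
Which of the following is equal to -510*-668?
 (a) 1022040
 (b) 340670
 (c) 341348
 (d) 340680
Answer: d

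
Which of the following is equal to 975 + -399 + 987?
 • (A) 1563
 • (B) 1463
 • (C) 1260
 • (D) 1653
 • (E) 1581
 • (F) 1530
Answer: A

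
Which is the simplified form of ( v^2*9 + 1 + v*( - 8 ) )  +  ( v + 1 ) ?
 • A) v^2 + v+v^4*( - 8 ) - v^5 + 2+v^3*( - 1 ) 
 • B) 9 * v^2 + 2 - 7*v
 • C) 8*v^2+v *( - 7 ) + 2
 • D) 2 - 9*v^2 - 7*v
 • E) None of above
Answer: B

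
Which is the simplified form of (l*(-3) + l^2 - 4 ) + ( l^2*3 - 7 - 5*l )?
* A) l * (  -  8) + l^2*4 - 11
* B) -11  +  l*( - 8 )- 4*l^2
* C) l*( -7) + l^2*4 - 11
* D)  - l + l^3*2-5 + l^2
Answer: A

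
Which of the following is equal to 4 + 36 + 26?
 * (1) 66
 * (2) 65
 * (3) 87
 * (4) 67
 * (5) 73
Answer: 1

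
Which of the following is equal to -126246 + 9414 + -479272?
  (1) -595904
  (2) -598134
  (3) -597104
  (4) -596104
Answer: 4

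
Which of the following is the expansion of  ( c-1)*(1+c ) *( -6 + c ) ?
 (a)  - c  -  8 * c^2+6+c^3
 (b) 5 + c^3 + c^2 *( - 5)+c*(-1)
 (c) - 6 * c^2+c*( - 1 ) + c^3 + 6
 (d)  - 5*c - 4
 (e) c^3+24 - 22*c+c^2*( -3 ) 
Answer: c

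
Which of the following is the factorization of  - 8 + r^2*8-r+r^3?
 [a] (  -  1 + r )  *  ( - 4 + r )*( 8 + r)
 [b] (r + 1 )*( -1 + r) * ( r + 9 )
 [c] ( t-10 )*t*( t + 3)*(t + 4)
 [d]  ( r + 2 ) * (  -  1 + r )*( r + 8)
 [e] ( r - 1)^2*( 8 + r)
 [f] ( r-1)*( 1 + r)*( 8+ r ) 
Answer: f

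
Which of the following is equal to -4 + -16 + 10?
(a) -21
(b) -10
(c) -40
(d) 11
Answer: b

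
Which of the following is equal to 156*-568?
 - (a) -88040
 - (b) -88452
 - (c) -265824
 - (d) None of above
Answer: d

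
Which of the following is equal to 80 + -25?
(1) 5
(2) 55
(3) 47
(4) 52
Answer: 2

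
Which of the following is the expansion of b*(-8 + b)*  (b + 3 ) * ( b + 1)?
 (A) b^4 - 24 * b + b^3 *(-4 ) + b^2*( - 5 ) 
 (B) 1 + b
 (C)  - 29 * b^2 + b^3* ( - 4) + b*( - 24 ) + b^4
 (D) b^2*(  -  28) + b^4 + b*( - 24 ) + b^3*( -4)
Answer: C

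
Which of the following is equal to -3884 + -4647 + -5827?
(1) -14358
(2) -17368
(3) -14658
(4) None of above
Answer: 1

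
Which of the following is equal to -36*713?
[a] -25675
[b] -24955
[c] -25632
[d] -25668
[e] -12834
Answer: d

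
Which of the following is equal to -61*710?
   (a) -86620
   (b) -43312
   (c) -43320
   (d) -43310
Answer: d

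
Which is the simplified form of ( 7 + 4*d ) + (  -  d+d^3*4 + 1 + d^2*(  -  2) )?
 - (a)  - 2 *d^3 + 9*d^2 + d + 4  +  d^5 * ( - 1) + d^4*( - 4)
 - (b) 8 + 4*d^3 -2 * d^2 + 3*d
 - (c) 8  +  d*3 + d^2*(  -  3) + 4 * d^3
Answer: b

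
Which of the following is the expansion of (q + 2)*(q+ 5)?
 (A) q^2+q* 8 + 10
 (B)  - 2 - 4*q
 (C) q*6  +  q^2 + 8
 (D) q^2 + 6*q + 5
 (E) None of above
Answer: E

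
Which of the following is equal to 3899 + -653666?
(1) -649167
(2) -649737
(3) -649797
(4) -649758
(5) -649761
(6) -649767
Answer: 6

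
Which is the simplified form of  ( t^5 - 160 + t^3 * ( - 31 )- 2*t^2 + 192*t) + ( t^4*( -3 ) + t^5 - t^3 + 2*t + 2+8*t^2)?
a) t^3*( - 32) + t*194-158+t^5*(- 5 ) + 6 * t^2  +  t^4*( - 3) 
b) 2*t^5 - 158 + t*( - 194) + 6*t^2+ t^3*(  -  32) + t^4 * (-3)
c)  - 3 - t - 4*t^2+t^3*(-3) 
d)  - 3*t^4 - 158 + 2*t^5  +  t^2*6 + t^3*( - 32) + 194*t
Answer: d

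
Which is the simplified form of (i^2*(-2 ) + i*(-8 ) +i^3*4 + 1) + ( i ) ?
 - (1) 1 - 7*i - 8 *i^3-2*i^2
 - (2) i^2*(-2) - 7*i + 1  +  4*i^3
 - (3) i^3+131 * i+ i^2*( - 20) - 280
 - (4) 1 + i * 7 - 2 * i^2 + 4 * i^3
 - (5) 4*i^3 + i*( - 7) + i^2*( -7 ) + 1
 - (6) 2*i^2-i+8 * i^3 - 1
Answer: 2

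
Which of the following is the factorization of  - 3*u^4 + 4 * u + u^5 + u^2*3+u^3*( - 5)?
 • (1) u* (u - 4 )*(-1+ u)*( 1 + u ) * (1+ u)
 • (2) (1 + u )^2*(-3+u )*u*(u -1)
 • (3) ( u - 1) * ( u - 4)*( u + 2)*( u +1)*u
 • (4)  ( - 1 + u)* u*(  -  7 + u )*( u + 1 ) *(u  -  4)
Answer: 1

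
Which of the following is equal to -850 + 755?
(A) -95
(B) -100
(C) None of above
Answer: A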